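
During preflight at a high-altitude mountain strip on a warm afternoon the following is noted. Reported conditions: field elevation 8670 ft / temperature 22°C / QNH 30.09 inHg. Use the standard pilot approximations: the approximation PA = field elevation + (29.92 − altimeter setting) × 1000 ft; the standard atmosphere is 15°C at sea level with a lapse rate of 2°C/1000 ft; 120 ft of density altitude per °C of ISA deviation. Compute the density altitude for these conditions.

11380 ft

Pressure altitude = 8670 + (29.92 − 30.09) × 1000 = 8670 + (-170) = 8500 ft.
ISA temperature at 8500 ft = 15 − 2 × (8500/1000) = -2°C.
ISA deviation = 22 − (-2) = +24°C.
Density altitude = 8500 + 120 × (24) = 11380 ft.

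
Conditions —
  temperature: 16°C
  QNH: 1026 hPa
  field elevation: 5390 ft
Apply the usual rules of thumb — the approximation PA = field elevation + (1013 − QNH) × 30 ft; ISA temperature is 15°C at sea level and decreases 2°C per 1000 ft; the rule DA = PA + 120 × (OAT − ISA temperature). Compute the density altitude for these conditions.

6320 ft

Pressure altitude = 5390 + (1013 − 1026) × 30 = 5390 + (-390) = 5000 ft.
ISA temperature at 5000 ft = 15 − 2 × (5000/1000) = 5°C.
ISA deviation = 16 − 5 = +11°C.
Density altitude = 5000 + 120 × (11) = 6320 ft.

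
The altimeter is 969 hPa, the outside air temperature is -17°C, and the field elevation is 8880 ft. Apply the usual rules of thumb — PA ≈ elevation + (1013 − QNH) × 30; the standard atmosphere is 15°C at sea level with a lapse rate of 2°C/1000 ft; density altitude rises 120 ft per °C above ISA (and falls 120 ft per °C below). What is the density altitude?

8808 ft

Pressure altitude = 8880 + (1013 − 969) × 30 = 8880 + (+1320) = 10200 ft.
ISA temperature at 10200 ft = 15 − 2 × (10200/1000) = -5.4°C.
ISA deviation = -17 − (-5.4) = -11.6°C.
Density altitude = 10200 + 120 × (-11.6) = 8808 ft.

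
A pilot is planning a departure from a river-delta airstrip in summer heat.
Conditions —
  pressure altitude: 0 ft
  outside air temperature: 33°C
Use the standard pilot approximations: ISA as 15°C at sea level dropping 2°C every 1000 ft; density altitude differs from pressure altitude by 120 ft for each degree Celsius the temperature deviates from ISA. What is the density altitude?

ISA temperature at 0 ft = 15 − 2 × (0/1000) = 15°C.
ISA deviation = 33 − 15 = +18°C.
Density altitude = 0 + 120 × (18) = 0 + (+2160) = 2160 ft.

2160 ft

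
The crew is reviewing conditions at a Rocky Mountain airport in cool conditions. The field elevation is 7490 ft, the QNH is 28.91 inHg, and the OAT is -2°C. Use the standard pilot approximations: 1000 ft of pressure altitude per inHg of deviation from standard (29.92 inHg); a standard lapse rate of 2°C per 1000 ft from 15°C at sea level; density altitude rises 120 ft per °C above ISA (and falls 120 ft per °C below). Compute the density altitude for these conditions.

Pressure altitude = 7490 + (29.92 − 28.91) × 1000 = 7490 + (+1010) = 8500 ft.
ISA temperature at 8500 ft = 15 − 2 × (8500/1000) = -2°C.
ISA deviation = -2 − (-2) = 0°C.
Density altitude = 8500 + 120 × (0) = 8500 ft.

8500 ft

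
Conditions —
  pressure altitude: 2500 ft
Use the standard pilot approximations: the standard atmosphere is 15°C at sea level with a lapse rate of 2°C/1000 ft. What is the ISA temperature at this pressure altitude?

10°C

ISA temperature = 15 − 2 × (2500/1000) = 15 − 5 = 10°C.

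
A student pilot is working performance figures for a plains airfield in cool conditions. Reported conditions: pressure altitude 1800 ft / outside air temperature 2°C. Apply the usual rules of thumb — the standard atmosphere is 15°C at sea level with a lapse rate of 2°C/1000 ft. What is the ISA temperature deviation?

ISA-9.4°C

ISA temperature at 1800 ft = 15 − 2 × (1800/1000) = 11.4°C.
Deviation = OAT − ISA = 2 − 11.4 = -9.4°C.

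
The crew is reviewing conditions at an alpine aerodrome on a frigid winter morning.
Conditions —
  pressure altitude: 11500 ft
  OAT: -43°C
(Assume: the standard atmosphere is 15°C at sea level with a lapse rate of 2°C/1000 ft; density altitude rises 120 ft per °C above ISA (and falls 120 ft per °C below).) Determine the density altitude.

7300 ft

ISA temperature at 11500 ft = 15 − 2 × (11500/1000) = -8°C.
ISA deviation = -43 − (-8) = -35°C.
Density altitude = 11500 + 120 × (-35) = 11500 + (-4200) = 7300 ft.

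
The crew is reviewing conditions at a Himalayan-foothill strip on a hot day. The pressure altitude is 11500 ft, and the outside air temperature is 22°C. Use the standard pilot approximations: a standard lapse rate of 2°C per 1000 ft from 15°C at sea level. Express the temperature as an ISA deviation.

ISA temperature at 11500 ft = 15 − 2 × (11500/1000) = -8°C.
Deviation = OAT − ISA = 22 − (-8) = +30°C.

ISA+30°C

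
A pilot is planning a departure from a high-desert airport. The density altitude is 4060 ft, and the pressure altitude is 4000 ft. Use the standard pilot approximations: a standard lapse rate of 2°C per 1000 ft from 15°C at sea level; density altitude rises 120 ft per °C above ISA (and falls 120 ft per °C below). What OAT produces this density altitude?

Density altitude − pressure altitude = 4060 − 4000 = +60 ft.
At 120 ft/°C that is an ISA deviation of 60/120 = +0.5°C.
ISA temperature at 4000 ft = 15 − 2 × (4000/1000) = 7°C.
OAT = ISA + deviation = 7 + (+0.5) = 7.5°C.

7.5°C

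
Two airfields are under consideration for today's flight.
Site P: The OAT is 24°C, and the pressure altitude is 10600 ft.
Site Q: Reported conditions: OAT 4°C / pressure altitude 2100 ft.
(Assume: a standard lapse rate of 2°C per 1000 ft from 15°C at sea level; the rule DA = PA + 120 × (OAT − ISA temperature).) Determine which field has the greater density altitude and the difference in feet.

Site P by 12940 ft

Site P: ISA temp = -6.2°C, deviation +30.2°C, DA = 10600 + 120 × 30.2 = 14224 ft.
Site Q: ISA temp = 10.8°C, deviation -6.8°C, DA = 2100 + 120 × (-6.8) = 1284 ft.
Site P is higher by 14224 − 1284 = 12940 ft.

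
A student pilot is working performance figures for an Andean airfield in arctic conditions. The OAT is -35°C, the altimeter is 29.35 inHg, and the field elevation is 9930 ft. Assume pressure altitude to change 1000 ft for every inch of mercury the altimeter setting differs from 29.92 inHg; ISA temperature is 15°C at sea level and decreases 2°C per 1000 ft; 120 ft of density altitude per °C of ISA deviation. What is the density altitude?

7020 ft

Pressure altitude = 9930 + (29.92 − 29.35) × 1000 = 9930 + (+570) = 10500 ft.
ISA temperature at 10500 ft = 15 − 2 × (10500/1000) = -6°C.
ISA deviation = -35 − (-6) = -29°C.
Density altitude = 10500 + 120 × (-29) = 7020 ft.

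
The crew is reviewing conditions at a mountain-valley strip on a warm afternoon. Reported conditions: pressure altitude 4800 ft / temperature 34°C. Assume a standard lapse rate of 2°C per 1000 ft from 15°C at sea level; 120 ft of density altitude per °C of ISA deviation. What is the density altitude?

8232 ft

ISA temperature at 4800 ft = 15 − 2 × (4800/1000) = 5.4°C.
ISA deviation = 34 − 5.4 = +28.6°C.
Density altitude = 4800 + 120 × (28.6) = 4800 + (+3432) = 8232 ft.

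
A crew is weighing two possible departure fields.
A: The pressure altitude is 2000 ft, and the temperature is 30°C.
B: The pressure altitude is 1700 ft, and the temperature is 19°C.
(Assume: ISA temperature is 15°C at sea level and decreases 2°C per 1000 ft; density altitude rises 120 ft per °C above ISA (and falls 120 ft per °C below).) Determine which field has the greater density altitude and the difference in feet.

A: ISA temp = 11°C, deviation +19°C, DA = 2000 + 120 × 19 = 4280 ft.
B: ISA temp = 11.6°C, deviation +7.4°C, DA = 1700 + 120 × 7.4 = 2588 ft.
A is higher by 4280 − 2588 = 1692 ft.

A by 1692 ft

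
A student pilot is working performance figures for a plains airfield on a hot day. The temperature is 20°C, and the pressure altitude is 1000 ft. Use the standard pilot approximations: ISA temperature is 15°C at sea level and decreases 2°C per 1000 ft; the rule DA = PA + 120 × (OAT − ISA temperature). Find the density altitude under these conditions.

1840 ft

ISA temperature at 1000 ft = 15 − 2 × (1000/1000) = 13°C.
ISA deviation = 20 − 13 = +7°C.
Density altitude = 1000 + 120 × (7) = 1000 + (+840) = 1840 ft.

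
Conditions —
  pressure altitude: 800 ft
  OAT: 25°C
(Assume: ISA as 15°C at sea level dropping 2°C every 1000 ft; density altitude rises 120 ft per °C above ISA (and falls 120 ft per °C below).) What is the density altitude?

2192 ft

ISA temperature at 800 ft = 15 − 2 × (800/1000) = 13.4°C.
ISA deviation = 25 − 13.4 = +11.6°C.
Density altitude = 800 + 120 × (11.6) = 800 + (+1392) = 2192 ft.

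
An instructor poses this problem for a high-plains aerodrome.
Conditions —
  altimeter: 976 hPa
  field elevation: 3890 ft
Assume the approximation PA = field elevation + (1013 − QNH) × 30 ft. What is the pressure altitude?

5000 ft

Pressure correction = (1013 − 976) × 30 = +1110 ft.
Pressure altitude = 3890 + (+1110) = 5000 ft.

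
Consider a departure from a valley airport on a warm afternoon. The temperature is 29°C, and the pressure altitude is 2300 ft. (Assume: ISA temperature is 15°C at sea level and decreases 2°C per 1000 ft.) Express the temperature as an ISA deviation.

ISA temperature at 2300 ft = 15 − 2 × (2300/1000) = 10.4°C.
Deviation = OAT − ISA = 29 − 10.4 = +18.6°C.

ISA+18.6°C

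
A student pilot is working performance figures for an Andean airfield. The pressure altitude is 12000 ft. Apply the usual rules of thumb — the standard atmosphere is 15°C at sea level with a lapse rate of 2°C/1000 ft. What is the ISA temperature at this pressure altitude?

ISA temperature = 15 − 2 × (12000/1000) = 15 − 24 = -9°C.

-9°C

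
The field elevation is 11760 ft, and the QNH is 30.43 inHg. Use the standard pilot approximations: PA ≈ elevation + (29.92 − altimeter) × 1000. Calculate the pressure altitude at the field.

Pressure correction = (29.92 − 30.43) × 1000 = -510 ft.
Pressure altitude = 11760 + (-510) = 11250 ft.

11250 ft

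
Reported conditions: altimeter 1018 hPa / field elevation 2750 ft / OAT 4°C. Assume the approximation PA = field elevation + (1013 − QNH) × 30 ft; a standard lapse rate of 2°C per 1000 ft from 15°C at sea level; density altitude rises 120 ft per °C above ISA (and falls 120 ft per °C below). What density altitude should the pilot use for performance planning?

1904 ft

Pressure altitude = 2750 + (1013 − 1018) × 30 = 2750 + (-150) = 2600 ft.
ISA temperature at 2600 ft = 15 − 2 × (2600/1000) = 9.8°C.
ISA deviation = 4 − 9.8 = -5.8°C.
Density altitude = 2600 + 120 × (-5.8) = 1904 ft.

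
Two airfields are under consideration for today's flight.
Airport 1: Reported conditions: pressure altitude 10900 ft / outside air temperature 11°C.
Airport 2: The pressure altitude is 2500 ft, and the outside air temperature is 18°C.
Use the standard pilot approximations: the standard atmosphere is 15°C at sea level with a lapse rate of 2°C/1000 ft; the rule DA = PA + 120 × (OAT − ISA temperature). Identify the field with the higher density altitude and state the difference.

Airport 1: ISA temp = -6.8°C, deviation +17.8°C, DA = 10900 + 120 × 17.8 = 13036 ft.
Airport 2: ISA temp = 10°C, deviation +8°C, DA = 2500 + 120 × 8 = 3460 ft.
Airport 1 is higher by 13036 − 3460 = 9576 ft.

Airport 1 by 9576 ft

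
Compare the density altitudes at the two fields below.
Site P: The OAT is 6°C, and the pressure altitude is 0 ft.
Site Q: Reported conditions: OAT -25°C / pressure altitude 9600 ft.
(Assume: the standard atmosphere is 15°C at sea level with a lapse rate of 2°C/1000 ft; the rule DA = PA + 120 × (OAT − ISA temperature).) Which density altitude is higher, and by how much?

Site Q by 8184 ft

Site P: ISA temp = 15°C, deviation -9°C, DA = 0 + 120 × (-9) = -1080 ft.
Site Q: ISA temp = -4.2°C, deviation -20.8°C, DA = 9600 + 120 × (-20.8) = 7104 ft.
Site Q is higher by 7104 − (-1080) = 8184 ft.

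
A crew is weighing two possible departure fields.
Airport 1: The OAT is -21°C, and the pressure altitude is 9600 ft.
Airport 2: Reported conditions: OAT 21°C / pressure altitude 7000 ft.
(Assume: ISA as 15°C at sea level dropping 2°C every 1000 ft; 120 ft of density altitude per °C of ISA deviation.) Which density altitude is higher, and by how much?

Airport 2 by 1816 ft

Airport 1: ISA temp = -4.2°C, deviation -16.8°C, DA = 9600 + 120 × (-16.8) = 7584 ft.
Airport 2: ISA temp = 1°C, deviation +20°C, DA = 7000 + 120 × 20 = 9400 ft.
Airport 2 is higher by 9400 − 7584 = 1816 ft.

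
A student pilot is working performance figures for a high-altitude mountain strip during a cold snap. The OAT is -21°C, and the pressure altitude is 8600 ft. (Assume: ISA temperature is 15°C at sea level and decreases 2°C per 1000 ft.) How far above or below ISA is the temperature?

ISA temperature at 8600 ft = 15 − 2 × (8600/1000) = -2.2°C.
Deviation = OAT − ISA = -21 − (-2.2) = -18.8°C.

ISA-18.8°C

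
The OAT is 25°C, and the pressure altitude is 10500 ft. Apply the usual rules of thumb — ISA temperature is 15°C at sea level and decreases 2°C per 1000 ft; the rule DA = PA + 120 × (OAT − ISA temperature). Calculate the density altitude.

14220 ft

ISA temperature at 10500 ft = 15 − 2 × (10500/1000) = -6°C.
ISA deviation = 25 − (-6) = +31°C.
Density altitude = 10500 + 120 × (31) = 10500 + (+3720) = 14220 ft.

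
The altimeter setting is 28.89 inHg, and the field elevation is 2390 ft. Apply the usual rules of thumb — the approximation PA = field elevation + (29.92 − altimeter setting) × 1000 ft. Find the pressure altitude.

Pressure correction = (29.92 − 28.89) × 1000 = +1030 ft.
Pressure altitude = 2390 + (+1030) = 3420 ft.

3420 ft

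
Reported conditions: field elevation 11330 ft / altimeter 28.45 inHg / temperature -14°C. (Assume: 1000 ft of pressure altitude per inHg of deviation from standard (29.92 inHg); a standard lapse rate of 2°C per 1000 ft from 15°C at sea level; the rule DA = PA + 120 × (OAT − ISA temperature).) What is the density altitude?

Pressure altitude = 11330 + (29.92 − 28.45) × 1000 = 11330 + (+1470) = 12800 ft.
ISA temperature at 12800 ft = 15 − 2 × (12800/1000) = -10.6°C.
ISA deviation = -14 − (-10.6) = -3.4°C.
Density altitude = 12800 + 120 × (-3.4) = 12392 ft.

12392 ft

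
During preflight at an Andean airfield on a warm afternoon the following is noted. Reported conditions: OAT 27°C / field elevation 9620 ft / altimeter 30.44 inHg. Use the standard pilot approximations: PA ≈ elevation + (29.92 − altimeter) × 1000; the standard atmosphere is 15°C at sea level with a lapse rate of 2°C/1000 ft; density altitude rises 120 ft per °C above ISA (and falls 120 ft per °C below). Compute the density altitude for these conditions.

12724 ft

Pressure altitude = 9620 + (29.92 − 30.44) × 1000 = 9620 + (-520) = 9100 ft.
ISA temperature at 9100 ft = 15 − 2 × (9100/1000) = -3.2°C.
ISA deviation = 27 − (-3.2) = +30.2°C.
Density altitude = 9100 + 120 × (30.2) = 12724 ft.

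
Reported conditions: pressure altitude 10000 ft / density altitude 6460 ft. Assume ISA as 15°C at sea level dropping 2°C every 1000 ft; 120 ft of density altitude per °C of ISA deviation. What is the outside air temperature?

-34.5°C

Density altitude − pressure altitude = 6460 − 10000 = -3540 ft.
At 120 ft/°C that is an ISA deviation of -3540/120 = -29.5°C.
ISA temperature at 10000 ft = 15 − 2 × (10000/1000) = -5°C.
OAT = ISA + deviation = -5 + (-29.5) = -34.5°C.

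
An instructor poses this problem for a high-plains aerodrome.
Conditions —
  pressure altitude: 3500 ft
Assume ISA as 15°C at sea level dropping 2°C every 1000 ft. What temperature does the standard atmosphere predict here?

ISA temperature = 15 − 2 × (3500/1000) = 15 − 7 = 8°C.

8°C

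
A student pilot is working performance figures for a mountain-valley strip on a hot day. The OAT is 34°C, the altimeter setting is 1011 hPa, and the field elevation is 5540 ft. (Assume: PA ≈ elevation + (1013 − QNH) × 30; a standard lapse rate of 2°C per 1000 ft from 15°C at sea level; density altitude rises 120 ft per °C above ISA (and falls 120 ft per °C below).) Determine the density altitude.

Pressure altitude = 5540 + (1013 − 1011) × 30 = 5540 + (+60) = 5600 ft.
ISA temperature at 5600 ft = 15 − 2 × (5600/1000) = 3.8°C.
ISA deviation = 34 − 3.8 = +30.2°C.
Density altitude = 5600 + 120 × (30.2) = 9224 ft.

9224 ft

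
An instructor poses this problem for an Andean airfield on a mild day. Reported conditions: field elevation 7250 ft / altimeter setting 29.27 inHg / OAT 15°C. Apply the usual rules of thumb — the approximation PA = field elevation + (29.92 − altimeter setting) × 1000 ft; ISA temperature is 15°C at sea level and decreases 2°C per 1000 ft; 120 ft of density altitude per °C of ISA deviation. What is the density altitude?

Pressure altitude = 7250 + (29.92 − 29.27) × 1000 = 7250 + (+650) = 7900 ft.
ISA temperature at 7900 ft = 15 − 2 × (7900/1000) = -0.8°C.
ISA deviation = 15 − (-0.8) = +15.8°C.
Density altitude = 7900 + 120 × (15.8) = 9796 ft.

9796 ft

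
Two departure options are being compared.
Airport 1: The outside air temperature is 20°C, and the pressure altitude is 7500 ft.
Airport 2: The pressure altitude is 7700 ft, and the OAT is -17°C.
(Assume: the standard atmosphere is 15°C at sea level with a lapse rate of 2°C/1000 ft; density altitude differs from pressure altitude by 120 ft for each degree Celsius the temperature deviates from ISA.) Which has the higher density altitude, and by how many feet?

Airport 1 by 4192 ft

Airport 1: ISA temp = 0°C, deviation +20°C, DA = 7500 + 120 × 20 = 9900 ft.
Airport 2: ISA temp = -0.4°C, deviation -16.6°C, DA = 7700 + 120 × (-16.6) = 5708 ft.
Airport 1 is higher by 9900 − 5708 = 4192 ft.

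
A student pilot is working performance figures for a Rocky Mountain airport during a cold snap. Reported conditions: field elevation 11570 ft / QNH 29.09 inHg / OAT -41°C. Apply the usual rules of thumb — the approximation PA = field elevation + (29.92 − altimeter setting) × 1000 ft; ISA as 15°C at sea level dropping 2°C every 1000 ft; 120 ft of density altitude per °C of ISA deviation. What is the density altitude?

8656 ft

Pressure altitude = 11570 + (29.92 − 29.09) × 1000 = 11570 + (+830) = 12400 ft.
ISA temperature at 12400 ft = 15 − 2 × (12400/1000) = -9.8°C.
ISA deviation = -41 − (-9.8) = -31.2°C.
Density altitude = 12400 + 120 × (-31.2) = 8656 ft.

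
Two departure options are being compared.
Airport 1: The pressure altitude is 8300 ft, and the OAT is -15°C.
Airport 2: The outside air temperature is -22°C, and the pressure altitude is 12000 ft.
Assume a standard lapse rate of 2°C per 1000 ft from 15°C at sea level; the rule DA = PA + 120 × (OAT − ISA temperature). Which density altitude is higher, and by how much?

Airport 2 by 3748 ft

Airport 1: ISA temp = -1.6°C, deviation -13.4°C, DA = 8300 + 120 × (-13.4) = 6692 ft.
Airport 2: ISA temp = -9°C, deviation -13°C, DA = 12000 + 120 × (-13) = 10440 ft.
Airport 2 is higher by 10440 − 6692 = 3748 ft.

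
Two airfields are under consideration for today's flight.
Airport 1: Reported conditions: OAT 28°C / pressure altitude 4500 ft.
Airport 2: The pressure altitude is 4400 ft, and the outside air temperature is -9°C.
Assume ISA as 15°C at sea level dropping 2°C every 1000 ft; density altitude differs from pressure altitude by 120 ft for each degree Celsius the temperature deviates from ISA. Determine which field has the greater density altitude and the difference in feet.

Airport 1: ISA temp = 6°C, deviation +22°C, DA = 4500 + 120 × 22 = 7140 ft.
Airport 2: ISA temp = 6.2°C, deviation -15.2°C, DA = 4400 + 120 × (-15.2) = 2576 ft.
Airport 1 is higher by 7140 − 2576 = 4564 ft.

Airport 1 by 4564 ft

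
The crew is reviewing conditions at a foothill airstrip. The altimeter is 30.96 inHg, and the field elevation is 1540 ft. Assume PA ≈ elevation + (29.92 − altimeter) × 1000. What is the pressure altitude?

500 ft

Pressure correction = (29.92 − 30.96) × 1000 = -1040 ft.
Pressure altitude = 1540 + (-1040) = 500 ft.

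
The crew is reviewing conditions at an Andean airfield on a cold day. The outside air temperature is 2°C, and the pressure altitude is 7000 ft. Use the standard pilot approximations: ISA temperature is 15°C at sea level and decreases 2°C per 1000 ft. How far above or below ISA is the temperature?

ISA+1°C

ISA temperature at 7000 ft = 15 − 2 × (7000/1000) = 1°C.
Deviation = OAT − ISA = 2 − 1 = +1°C.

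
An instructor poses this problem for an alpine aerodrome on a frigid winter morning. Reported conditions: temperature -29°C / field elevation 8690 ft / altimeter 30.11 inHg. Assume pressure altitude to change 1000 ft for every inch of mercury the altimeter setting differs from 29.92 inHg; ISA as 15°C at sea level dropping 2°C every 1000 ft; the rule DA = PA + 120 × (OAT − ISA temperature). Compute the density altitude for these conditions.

5260 ft

Pressure altitude = 8690 + (29.92 − 30.11) × 1000 = 8690 + (-190) = 8500 ft.
ISA temperature at 8500 ft = 15 − 2 × (8500/1000) = -2°C.
ISA deviation = -29 − (-2) = -27°C.
Density altitude = 8500 + 120 × (-27) = 5260 ft.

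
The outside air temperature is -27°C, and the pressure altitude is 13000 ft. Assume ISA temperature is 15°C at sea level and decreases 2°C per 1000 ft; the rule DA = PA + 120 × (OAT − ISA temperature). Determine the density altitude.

11080 ft

ISA temperature at 13000 ft = 15 − 2 × (13000/1000) = -11°C.
ISA deviation = -27 − (-11) = -16°C.
Density altitude = 13000 + 120 × (-16) = 13000 + (-1920) = 11080 ft.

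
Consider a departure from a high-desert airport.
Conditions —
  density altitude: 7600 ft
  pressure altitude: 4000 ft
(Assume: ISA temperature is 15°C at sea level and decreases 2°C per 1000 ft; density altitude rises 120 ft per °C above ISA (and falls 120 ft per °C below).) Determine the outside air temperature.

37°C

Density altitude − pressure altitude = 7600 − 4000 = +3600 ft.
At 120 ft/°C that is an ISA deviation of 3600/120 = +30°C.
ISA temperature at 4000 ft = 15 − 2 × (4000/1000) = 7°C.
OAT = ISA + deviation = 7 + (+30) = 37°C.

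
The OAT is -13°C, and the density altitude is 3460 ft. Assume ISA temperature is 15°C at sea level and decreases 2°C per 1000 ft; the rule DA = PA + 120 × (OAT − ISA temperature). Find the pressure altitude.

5500 ft

DA = PA + 120 × (OAT − (15 − 2·PA/1000)) = PA + 120·OAT − 1800 + 0.24·PA = 1.24·PA + 120·OAT − 1800.
So 1.24·PA = 3460 − 120 × (-13) + 1800 = 6820.
PA = 6820 / 1.24 = 5500 ft.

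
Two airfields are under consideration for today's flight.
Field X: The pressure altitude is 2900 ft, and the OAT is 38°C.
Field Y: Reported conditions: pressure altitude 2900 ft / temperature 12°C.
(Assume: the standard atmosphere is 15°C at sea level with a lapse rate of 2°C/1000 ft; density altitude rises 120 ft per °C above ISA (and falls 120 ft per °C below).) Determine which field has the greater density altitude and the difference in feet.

Field X by 3120 ft

Field X: ISA temp = 9.2°C, deviation +28.8°C, DA = 2900 + 120 × 28.8 = 6356 ft.
Field Y: ISA temp = 9.2°C, deviation +2.8°C, DA = 2900 + 120 × 2.8 = 3236 ft.
Field X is higher by 6356 − 3236 = 3120 ft.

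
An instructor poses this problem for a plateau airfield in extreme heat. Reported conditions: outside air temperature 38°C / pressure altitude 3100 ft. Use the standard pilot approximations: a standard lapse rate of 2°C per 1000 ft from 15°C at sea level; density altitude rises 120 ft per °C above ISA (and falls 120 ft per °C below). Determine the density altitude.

6604 ft

ISA temperature at 3100 ft = 15 − 2 × (3100/1000) = 8.8°C.
ISA deviation = 38 − 8.8 = +29.2°C.
Density altitude = 3100 + 120 × (29.2) = 3100 + (+3504) = 6604 ft.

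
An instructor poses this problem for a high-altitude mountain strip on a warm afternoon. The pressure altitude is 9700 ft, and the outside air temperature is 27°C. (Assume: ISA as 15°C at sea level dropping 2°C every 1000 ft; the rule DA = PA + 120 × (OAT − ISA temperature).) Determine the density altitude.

ISA temperature at 9700 ft = 15 − 2 × (9700/1000) = -4.4°C.
ISA deviation = 27 − (-4.4) = +31.4°C.
Density altitude = 9700 + 120 × (31.4) = 9700 + (+3768) = 13468 ft.

13468 ft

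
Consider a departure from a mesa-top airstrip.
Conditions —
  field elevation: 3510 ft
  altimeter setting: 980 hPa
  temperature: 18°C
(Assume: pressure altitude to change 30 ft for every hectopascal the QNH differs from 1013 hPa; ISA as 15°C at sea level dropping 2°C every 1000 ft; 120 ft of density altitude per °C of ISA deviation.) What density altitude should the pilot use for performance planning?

5940 ft

Pressure altitude = 3510 + (1013 − 980) × 30 = 3510 + (+990) = 4500 ft.
ISA temperature at 4500 ft = 15 − 2 × (4500/1000) = 6°C.
ISA deviation = 18 − 6 = +12°C.
Density altitude = 4500 + 120 × (12) = 5940 ft.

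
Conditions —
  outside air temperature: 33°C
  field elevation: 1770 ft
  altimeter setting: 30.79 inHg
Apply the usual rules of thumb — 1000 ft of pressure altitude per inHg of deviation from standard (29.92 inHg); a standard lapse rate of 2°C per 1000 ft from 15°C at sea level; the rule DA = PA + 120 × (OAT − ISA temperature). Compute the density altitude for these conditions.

Pressure altitude = 1770 + (29.92 − 30.79) × 1000 = 1770 + (-870) = 900 ft.
ISA temperature at 900 ft = 15 − 2 × (900/1000) = 13.2°C.
ISA deviation = 33 − 13.2 = +19.8°C.
Density altitude = 900 + 120 × (19.8) = 3276 ft.

3276 ft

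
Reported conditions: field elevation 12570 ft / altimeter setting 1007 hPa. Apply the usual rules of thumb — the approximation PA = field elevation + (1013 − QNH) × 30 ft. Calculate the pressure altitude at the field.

Pressure correction = (1013 − 1007) × 30 = +180 ft.
Pressure altitude = 12570 + (+180) = 12750 ft.

12750 ft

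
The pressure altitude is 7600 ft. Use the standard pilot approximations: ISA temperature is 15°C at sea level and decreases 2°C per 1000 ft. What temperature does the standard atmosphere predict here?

ISA temperature = 15 − 2 × (7600/1000) = 15 − 15.2 = -0.2°C.

-0.2°C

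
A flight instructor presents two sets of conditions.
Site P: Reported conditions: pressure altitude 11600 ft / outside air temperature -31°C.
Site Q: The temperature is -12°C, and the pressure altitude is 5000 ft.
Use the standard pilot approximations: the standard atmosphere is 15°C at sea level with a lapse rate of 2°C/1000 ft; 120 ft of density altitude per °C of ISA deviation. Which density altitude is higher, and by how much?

Site P: ISA temp = -8.2°C, deviation -22.8°C, DA = 11600 + 120 × (-22.8) = 8864 ft.
Site Q: ISA temp = 5°C, deviation -17°C, DA = 5000 + 120 × (-17) = 2960 ft.
Site P is higher by 8864 − 2960 = 5904 ft.

Site P by 5904 ft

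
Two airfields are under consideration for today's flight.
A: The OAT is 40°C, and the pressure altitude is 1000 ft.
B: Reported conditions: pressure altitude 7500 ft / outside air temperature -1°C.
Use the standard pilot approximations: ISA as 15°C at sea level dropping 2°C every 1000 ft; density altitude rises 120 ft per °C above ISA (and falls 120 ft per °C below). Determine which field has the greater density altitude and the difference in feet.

B by 3140 ft

A: ISA temp = 13°C, deviation +27°C, DA = 1000 + 120 × 27 = 4240 ft.
B: ISA temp = 0°C, deviation -1°C, DA = 7500 + 120 × (-1) = 7380 ft.
B is higher by 7380 − 4240 = 3140 ft.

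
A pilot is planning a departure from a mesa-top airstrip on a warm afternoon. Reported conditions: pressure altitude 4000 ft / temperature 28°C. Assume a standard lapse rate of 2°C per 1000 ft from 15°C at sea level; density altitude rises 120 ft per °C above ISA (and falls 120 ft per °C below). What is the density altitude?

6520 ft

ISA temperature at 4000 ft = 15 − 2 × (4000/1000) = 7°C.
ISA deviation = 28 − 7 = +21°C.
Density altitude = 4000 + 120 × (21) = 4000 + (+2520) = 6520 ft.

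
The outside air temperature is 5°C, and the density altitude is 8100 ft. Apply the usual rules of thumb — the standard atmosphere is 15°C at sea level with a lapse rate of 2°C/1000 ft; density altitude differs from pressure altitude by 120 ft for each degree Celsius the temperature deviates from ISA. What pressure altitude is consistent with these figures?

7500 ft

DA = PA + 120 × (OAT − (15 − 2·PA/1000)) = PA + 120·OAT − 1800 + 0.24·PA = 1.24·PA + 120·OAT − 1800.
So 1.24·PA = 8100 − 120 × 5 + 1800 = 9300.
PA = 9300 / 1.24 = 7500 ft.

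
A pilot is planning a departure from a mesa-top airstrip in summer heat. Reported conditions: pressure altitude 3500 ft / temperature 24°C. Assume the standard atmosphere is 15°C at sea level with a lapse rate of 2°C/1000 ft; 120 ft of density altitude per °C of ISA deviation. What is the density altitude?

ISA temperature at 3500 ft = 15 − 2 × (3500/1000) = 8°C.
ISA deviation = 24 − 8 = +16°C.
Density altitude = 3500 + 120 × (16) = 3500 + (+1920) = 5420 ft.

5420 ft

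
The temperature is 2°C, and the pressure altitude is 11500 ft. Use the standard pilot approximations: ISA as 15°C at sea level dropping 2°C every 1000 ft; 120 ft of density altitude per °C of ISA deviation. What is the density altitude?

12700 ft

ISA temperature at 11500 ft = 15 − 2 × (11500/1000) = -8°C.
ISA deviation = 2 − (-8) = +10°C.
Density altitude = 11500 + 120 × (10) = 11500 + (+1200) = 12700 ft.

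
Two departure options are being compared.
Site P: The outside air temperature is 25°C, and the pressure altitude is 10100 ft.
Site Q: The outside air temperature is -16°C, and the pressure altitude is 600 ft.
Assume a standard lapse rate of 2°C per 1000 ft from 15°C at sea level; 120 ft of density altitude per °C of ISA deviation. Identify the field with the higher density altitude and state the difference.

Site P by 16700 ft

Site P: ISA temp = -5.2°C, deviation +30.2°C, DA = 10100 + 120 × 30.2 = 13724 ft.
Site Q: ISA temp = 13.8°C, deviation -29.8°C, DA = 600 + 120 × (-29.8) = -2976 ft.
Site P is higher by 13724 − (-2976) = 16700 ft.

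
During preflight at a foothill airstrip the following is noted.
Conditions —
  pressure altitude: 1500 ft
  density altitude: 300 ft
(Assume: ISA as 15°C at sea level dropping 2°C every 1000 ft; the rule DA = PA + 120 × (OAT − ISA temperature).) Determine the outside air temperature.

2°C

Density altitude − pressure altitude = 300 − 1500 = -1200 ft.
At 120 ft/°C that is an ISA deviation of -1200/120 = -10°C.
ISA temperature at 1500 ft = 15 − 2 × (1500/1000) = 12°C.
OAT = ISA + deviation = 12 + (-10) = 2°C.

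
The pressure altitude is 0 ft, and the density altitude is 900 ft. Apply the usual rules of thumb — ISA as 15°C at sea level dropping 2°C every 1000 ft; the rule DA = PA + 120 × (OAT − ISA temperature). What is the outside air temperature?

22.5°C

Density altitude − pressure altitude = 900 − 0 = +900 ft.
At 120 ft/°C that is an ISA deviation of 900/120 = +7.5°C.
ISA temperature at 0 ft = 15 − 2 × (0/1000) = 15°C.
OAT = ISA + deviation = 15 + (+7.5) = 22.5°C.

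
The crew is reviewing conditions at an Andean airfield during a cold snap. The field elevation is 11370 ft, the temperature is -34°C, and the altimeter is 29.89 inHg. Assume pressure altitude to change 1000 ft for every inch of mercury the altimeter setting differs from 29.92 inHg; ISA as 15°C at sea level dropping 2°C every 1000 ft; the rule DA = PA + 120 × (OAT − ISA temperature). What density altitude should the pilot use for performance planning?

Pressure altitude = 11370 + (29.92 − 29.89) × 1000 = 11370 + (+30) = 11400 ft.
ISA temperature at 11400 ft = 15 − 2 × (11400/1000) = -7.8°C.
ISA deviation = -34 − (-7.8) = -26.2°C.
Density altitude = 11400 + 120 × (-26.2) = 8256 ft.

8256 ft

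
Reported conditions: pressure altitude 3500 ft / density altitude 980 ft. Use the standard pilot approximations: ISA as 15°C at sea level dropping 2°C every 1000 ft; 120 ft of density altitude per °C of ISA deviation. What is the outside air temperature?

-13°C

Density altitude − pressure altitude = 980 − 3500 = -2520 ft.
At 120 ft/°C that is an ISA deviation of -2520/120 = -21°C.
ISA temperature at 3500 ft = 15 − 2 × (3500/1000) = 8°C.
OAT = ISA + deviation = 8 + (-21) = -13°C.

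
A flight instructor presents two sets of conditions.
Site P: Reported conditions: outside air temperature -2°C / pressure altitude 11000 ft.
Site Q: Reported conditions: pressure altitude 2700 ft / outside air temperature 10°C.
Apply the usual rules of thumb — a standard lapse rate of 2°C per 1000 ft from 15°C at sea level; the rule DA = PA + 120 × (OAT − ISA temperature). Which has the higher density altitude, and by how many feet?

Site P by 8852 ft

Site P: ISA temp = -7°C, deviation +5°C, DA = 11000 + 120 × 5 = 11600 ft.
Site Q: ISA temp = 9.6°C, deviation +0.4°C, DA = 2700 + 120 × 0.4 = 2748 ft.
Site P is higher by 11600 − 2748 = 8852 ft.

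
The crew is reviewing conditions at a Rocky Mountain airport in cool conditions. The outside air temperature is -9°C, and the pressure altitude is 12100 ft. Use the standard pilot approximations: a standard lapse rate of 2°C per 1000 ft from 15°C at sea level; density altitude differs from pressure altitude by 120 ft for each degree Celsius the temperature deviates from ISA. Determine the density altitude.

12124 ft

ISA temperature at 12100 ft = 15 − 2 × (12100/1000) = -9.2°C.
ISA deviation = -9 − (-9.2) = +0.2°C.
Density altitude = 12100 + 120 × (0.2) = 12100 + (+24) = 12124 ft.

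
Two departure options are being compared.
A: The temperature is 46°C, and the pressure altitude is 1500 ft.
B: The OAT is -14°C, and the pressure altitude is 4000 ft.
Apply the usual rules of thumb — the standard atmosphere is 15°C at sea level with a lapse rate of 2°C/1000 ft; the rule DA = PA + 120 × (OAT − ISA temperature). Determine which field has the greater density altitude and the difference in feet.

A: ISA temp = 12°C, deviation +34°C, DA = 1500 + 120 × 34 = 5580 ft.
B: ISA temp = 7°C, deviation -21°C, DA = 4000 + 120 × (-21) = 1480 ft.
A is higher by 5580 − 1480 = 4100 ft.

A by 4100 ft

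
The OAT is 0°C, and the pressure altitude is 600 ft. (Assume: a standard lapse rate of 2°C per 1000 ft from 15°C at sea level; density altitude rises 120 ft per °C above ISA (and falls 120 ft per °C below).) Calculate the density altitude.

ISA temperature at 600 ft = 15 − 2 × (600/1000) = 13.8°C.
ISA deviation = 0 − 13.8 = -13.8°C.
Density altitude = 600 + 120 × (-13.8) = 600 + (-1656) = -1056 ft.

-1056 ft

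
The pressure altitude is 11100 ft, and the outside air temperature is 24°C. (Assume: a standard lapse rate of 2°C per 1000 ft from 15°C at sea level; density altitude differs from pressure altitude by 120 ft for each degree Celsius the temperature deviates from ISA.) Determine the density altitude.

14844 ft

ISA temperature at 11100 ft = 15 − 2 × (11100/1000) = -7.2°C.
ISA deviation = 24 − (-7.2) = +31.2°C.
Density altitude = 11100 + 120 × (31.2) = 11100 + (+3744) = 14844 ft.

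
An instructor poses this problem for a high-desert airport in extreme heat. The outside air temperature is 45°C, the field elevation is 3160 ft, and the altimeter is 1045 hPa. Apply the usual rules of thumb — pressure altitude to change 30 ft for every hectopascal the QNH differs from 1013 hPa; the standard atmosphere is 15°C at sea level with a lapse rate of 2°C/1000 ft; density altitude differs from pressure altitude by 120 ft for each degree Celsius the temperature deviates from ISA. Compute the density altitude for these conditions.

6328 ft

Pressure altitude = 3160 + (1013 − 1045) × 30 = 3160 + (-960) = 2200 ft.
ISA temperature at 2200 ft = 15 − 2 × (2200/1000) = 10.6°C.
ISA deviation = 45 − 10.6 = +34.4°C.
Density altitude = 2200 + 120 × (34.4) = 6328 ft.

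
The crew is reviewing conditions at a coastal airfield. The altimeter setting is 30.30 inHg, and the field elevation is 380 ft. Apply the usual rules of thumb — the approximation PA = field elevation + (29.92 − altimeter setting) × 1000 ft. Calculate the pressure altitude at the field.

0 ft

Pressure correction = (29.92 − 30.30) × 1000 = -380 ft.
Pressure altitude = 380 + (-380) = 0 ft.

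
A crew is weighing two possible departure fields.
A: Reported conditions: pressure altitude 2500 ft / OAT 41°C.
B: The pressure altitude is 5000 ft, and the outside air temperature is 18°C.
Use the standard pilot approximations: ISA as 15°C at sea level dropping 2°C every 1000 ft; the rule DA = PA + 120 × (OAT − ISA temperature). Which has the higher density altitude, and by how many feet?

B by 340 ft

A: ISA temp = 10°C, deviation +31°C, DA = 2500 + 120 × 31 = 6220 ft.
B: ISA temp = 5°C, deviation +13°C, DA = 5000 + 120 × 13 = 6560 ft.
B is higher by 6560 − 6220 = 340 ft.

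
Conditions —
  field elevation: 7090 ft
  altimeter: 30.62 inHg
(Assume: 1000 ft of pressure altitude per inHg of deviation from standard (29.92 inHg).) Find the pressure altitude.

6390 ft

Pressure correction = (29.92 − 30.62) × 1000 = -700 ft.
Pressure altitude = 7090 + (-700) = 6390 ft.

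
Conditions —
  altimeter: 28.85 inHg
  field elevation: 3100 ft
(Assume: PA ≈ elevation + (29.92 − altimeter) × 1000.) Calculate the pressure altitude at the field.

4170 ft

Pressure correction = (29.92 − 28.85) × 1000 = +1070 ft.
Pressure altitude = 3100 + (+1070) = 4170 ft.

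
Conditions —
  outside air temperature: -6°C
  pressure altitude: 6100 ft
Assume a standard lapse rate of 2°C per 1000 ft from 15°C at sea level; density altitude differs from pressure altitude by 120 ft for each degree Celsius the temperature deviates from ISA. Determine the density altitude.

5044 ft

ISA temperature at 6100 ft = 15 − 2 × (6100/1000) = 2.8°C.
ISA deviation = -6 − 2.8 = -8.8°C.
Density altitude = 6100 + 120 × (-8.8) = 6100 + (-1056) = 5044 ft.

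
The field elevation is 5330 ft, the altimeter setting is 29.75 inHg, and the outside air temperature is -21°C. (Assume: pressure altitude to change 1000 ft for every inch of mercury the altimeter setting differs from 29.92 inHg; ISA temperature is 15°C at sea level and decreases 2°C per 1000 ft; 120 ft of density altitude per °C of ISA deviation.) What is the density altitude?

2500 ft

Pressure altitude = 5330 + (29.92 − 29.75) × 1000 = 5330 + (+170) = 5500 ft.
ISA temperature at 5500 ft = 15 − 2 × (5500/1000) = 4°C.
ISA deviation = -21 − 4 = -25°C.
Density altitude = 5500 + 120 × (-25) = 2500 ft.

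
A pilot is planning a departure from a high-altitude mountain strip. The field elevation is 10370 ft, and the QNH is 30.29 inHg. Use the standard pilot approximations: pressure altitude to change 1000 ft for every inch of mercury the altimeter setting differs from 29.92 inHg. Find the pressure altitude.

10000 ft

Pressure correction = (29.92 − 30.29) × 1000 = -370 ft.
Pressure altitude = 10370 + (-370) = 10000 ft.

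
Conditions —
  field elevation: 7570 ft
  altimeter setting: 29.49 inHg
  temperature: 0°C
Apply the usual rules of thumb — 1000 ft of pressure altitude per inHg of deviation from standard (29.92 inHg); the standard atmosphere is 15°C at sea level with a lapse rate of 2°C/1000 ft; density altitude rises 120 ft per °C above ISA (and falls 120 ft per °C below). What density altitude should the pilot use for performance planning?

Pressure altitude = 7570 + (29.92 − 29.49) × 1000 = 7570 + (+430) = 8000 ft.
ISA temperature at 8000 ft = 15 − 2 × (8000/1000) = -1°C.
ISA deviation = 0 − (-1) = +1°C.
Density altitude = 8000 + 120 × (1) = 8120 ft.

8120 ft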